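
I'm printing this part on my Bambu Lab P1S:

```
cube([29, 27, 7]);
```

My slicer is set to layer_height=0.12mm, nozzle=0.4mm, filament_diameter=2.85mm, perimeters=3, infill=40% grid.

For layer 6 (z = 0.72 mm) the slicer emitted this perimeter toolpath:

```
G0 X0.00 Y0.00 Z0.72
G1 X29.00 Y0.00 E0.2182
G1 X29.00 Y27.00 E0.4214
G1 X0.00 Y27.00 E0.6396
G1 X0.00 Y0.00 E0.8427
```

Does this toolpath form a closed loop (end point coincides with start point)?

yes

Start point (G0): (0.00, 0.00). End point (last G1): the path returns to the start — closed.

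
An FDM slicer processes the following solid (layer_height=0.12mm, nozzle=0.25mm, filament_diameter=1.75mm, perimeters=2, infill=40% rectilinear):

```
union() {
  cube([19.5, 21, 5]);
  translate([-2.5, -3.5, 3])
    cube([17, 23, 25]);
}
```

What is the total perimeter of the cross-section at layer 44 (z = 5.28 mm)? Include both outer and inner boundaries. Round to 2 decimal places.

80.00 mm

At z = 5.28 mm: the cube is not intersected at this z (z outside [0, 5]); the cube at (-2.5, -3.5) is present — its section is the full 17×23 rectangle (perimeter 80.00 mm); Combining (union): only the 17×23 cube at (-2.5, -3.5) is present, so the union is just that shape — boundary = 80.00 mm. Overall, the cross-section is a single solid region. Total boundary length (outer) = 80.00 mm.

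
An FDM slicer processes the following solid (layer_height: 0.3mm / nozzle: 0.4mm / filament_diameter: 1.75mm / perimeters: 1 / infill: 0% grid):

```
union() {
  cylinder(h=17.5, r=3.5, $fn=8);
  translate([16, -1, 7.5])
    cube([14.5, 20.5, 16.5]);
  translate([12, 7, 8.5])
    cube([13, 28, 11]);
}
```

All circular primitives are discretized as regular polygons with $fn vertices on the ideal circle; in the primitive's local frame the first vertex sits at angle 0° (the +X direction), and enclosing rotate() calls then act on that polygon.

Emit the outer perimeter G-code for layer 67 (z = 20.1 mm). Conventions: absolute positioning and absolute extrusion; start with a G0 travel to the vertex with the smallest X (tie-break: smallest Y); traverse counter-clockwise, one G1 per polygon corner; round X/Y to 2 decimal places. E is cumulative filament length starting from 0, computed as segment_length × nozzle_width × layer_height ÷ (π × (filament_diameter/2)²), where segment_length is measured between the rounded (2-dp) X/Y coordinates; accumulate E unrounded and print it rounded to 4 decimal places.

At z = 20.1 mm: the cylinder does not reach this height (z outside [0, 17.5]); the 14.5×20.5 cube at (16, -1) contributes its full rectangle; the cube at (12, 7) is absent (z outside [8.5, 19.5]); Taking the union: only the 14.5×20.5 cube at (16, -1) is present, so the union is just that shape — 1 connected region. The outline is a single polygon with 4 vertices. Extrusion per mm of travel: 0.4 × 0.3 / (π × 0.875²) = 0.049890. Accumulating E over each segment gives final E = 3.4923.

G0 X16.00 Y-1.00 Z20.10
G1 X30.50 Y-1.00 E0.7234
G1 X30.50 Y19.50 E1.7462
G1 X16.00 Y19.50 E2.4696
G1 X16.00 Y-1.00 E3.4923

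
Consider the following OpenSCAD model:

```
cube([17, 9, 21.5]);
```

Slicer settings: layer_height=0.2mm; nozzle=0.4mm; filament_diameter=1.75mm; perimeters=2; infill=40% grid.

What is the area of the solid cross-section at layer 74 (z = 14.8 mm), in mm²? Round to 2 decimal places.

At z = 14.8 mm: the cube (footprint 17×9) is included at this height (area 153.00 mm²). Overall, the cross-section is a single solid region. Net area = 153.00 mm².

153.00 mm²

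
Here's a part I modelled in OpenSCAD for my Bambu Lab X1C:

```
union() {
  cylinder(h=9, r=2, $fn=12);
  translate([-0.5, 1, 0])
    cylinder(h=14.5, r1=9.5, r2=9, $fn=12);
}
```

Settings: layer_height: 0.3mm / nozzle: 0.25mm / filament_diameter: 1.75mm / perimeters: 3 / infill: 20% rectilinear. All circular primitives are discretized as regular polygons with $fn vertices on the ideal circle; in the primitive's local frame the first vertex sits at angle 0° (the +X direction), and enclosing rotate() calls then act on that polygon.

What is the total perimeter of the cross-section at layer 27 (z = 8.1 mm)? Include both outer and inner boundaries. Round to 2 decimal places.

57.28 mm

At z = 8.1 mm: the r=2 cylinder gives a regular 12-gon of circumradius 2 (constant along its height) (perimeter = 2·12·2.000·sin(180°/12) = 12.42 mm); the cone at (-0.5, 1) contributes a regular 12-gon of circumradius 9.221 (interpolated between r1=9.5 and r2=9 at t=0.559) (perimeter = 2·12·9.221·sin(180°/12) = 57.28 mm); Taking the union: the r=2 cylinder lies entirely inside the cone at (-0.5, 1), so the union is just the cone at (-0.5, 1) — boundary = 57.28 mm. Overall, the cross-section is a single solid region. Total boundary length (outer) = 57.28 mm.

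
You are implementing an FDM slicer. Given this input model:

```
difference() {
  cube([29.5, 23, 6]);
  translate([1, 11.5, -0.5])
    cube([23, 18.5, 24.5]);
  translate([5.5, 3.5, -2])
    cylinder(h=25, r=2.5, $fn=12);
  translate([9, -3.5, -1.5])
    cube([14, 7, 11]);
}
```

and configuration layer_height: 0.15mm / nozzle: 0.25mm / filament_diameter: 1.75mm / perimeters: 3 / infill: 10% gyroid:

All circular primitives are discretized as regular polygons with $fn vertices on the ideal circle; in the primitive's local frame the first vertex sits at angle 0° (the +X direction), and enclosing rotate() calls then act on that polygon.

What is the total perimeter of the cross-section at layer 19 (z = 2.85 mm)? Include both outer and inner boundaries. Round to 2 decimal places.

At z = 2.85 mm: the cube (footprint 29.5×23) is included at this height (perimeter 105.00 mm); the cube at (1, 11.5) (footprint 23×18.5) is included at this height (perimeter 83.00 mm); the r=2.5 cylinder at (5.5, 3.5) gives a regular 12-gon of circumradius 2.5 (constant along its height) (perimeter = 2·12·2.500·sin(180°/12) = 15.53 mm); the 14×7 cube at (9, -3.5) contributes its full rectangle (perimeter 42.00 mm); Taking the first minus the rest: starting from the 29.5×23 cube, the 23×18.5 cube at (1, 11.5) partially overlaps it — only the 264.50 mm² overlap (of its 425.50 mm²) is removed, clipping the outline; the r=2.5 cylinder at (5.5, 3.5) lies wholly inside it (removes its full 18.75 mm² and its 15.53 mm outline becomes a hole wall); the 14×7 cube at (9, -3.5) partially overlaps it — only the 49.00 mm² overlap (of its 98.00 mm²) is removed, clipping the outline — boundary (outer + 1 inner loop) = 150.53 mm. Overall, the cross-section is one region with 1 hole. Total boundary length (outer + inner) = 150.53 mm.

150.53 mm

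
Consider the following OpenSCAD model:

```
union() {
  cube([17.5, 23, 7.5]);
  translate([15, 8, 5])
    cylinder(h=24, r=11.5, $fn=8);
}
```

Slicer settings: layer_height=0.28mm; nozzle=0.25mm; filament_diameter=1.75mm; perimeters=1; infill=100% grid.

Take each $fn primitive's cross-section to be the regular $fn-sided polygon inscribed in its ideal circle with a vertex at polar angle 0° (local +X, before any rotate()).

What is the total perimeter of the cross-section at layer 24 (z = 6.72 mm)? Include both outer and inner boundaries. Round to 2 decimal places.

93.29 mm

At z = 6.72 mm: the cube (footprint 17.5×23) is included at this height (perimeter 81.00 mm); the r=11.5 cylinder at (15, 8) contributes a regular 8-gon of circumradius 11.5 (perimeter = 2·8·11.500·sin(180°/8) = 70.41 mm); Combining (union): the regions partially overlap (shared area 219.72 mm²), so the edge portions inside another operand are dropped and the merged outline is re-measured after clipping — boundary = 93.29 mm. Overall, the cross-section is a single solid region. Total boundary length (outer) = 93.29 mm.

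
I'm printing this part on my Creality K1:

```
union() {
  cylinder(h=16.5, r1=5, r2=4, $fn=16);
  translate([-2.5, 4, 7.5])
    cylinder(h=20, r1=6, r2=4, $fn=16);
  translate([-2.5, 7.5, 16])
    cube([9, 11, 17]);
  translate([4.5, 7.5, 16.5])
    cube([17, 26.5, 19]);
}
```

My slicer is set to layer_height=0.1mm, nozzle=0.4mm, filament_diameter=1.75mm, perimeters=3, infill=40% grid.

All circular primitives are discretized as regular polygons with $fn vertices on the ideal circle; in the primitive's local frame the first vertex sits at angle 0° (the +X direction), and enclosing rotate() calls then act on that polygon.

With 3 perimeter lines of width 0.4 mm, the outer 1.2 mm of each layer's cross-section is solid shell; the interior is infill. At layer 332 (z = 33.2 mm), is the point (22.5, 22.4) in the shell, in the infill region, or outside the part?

outside

At z = 33.2 mm: the cone is not intersected at this z (z outside [0, 16.5]); the cone at (-2.5, 4) does not reach this height (z outside [7.5, 27.5]); the cube at (-2.5, 7.5) is not intersected at this z (z outside [16, 33]); the 17×26.5 cube at (4.5, 7.5) contributes its full rectangle; Combining (union): only the 17×26.5 cube at (4.5, 7.5) is present, so the union is just that shape — 1 connected region. Overall, the cross-section is a single solid region. The nearest boundary edge runs (21.50, 7.50)→(21.50, 34.00); distance from the point to it = 1.00 mm. The point is not inside any of the regions above, so it lies outside the cross-section (1.00 mm from the nearest boundary).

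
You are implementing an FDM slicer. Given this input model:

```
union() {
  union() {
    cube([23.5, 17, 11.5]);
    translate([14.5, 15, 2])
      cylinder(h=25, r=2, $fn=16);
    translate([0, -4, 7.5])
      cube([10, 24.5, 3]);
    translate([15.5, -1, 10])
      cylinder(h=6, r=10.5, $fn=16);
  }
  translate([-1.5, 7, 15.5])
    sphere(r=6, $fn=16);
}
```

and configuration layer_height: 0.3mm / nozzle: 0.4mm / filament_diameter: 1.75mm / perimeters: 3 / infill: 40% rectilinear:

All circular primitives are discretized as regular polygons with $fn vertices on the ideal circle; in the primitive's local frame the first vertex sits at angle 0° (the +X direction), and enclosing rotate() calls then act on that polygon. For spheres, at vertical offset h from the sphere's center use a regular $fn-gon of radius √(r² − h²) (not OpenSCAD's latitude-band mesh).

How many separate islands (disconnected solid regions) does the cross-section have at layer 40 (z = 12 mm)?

At z = 12 mm: the cube does not reach this height (z outside [0, 11.5]); the cylinder at (14.5, 15): section is a regular 16-gon, circumradius r=2; the cube at (0, -4) does not reach this height (z outside [7.5, 10.5]); the cylinder at (15.5, -1): section is a regular 16-gon, circumradius r=10.5; Taking the union: the 2 present regions are separate (no shared area or edge), so areas and boundary lengths simply add and each stays a separate island — 2 connected regions; the r=6 sphere at (-1.5, 7) slices to a regular 16-gon of circumradius 4.873 (√(r²−h²) with h=3.5 from center); Combining (union): the 2 present regions are separate (no shared area or edge), so areas and boundary lengths simply add and each stays a separate island — 3 connected regions. Overall, the cross-section has 3 separate islands. Island count = 3.

3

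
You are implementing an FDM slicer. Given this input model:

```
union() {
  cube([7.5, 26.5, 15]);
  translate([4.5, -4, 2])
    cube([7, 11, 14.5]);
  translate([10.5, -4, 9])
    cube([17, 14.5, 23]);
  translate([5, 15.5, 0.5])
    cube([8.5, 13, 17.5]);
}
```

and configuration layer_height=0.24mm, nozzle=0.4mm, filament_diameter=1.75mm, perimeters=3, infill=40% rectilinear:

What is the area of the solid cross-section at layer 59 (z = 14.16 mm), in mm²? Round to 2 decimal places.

At z = 14.16 mm: the 7.5×26.5 cube contributes its full rectangle (area 198.75 mm²); the 7×11 cube at (4.5, -4) contributes its full rectangle (area 77.00 mm²); the 17×14.5 cube at (10.5, -4) contributes its full rectangle (area 246.50 mm²); the 8.5×13 cube at (5, 15.5) contributes its full rectangle (area 110.50 mm²); Taking the union: the regions partially overlap — summed areas 632.75 mm² minus the doubly-counted overlap 59.50 mm² gives 573.25 mm² — area = 573.25 mm². Overall, the cross-section is a single solid region. Net area = 573.25 mm².

573.25 mm²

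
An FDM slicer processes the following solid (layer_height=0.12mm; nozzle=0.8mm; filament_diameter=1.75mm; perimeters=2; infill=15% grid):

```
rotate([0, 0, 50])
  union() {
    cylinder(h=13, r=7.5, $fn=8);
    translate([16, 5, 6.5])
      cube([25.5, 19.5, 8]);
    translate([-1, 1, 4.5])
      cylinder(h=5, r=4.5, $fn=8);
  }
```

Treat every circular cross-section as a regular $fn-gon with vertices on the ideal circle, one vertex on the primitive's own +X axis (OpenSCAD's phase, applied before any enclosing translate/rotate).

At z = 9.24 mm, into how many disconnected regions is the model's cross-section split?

At z = 9.24 mm: the r=7.5 cylinder contributes a regular 8-gon of circumradius 7.5; the cube at (16, 5) (footprint 25.5×19.5) is included at this height; the r=4.5 cylinder at (-1, 1) contributes a regular 8-gon of circumradius 4.5; Combining (union): the regions partially overlap (shared area 57.28 mm²), so overlapping operands fuse into one piece — 2 connected regions; (rotated 50° about Z; rotation is an isometry so areas/perimeters/island counts are preserved). The result has 2 disconnected regions.

2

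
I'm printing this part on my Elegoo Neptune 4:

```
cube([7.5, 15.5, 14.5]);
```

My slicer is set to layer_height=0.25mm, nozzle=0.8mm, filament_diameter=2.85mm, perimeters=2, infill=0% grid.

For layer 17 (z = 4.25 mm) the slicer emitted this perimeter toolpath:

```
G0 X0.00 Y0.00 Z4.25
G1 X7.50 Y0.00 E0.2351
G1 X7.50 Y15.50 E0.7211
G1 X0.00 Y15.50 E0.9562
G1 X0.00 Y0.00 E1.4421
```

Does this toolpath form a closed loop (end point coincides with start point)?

yes

Start point (G0): (0.00, 0.00). End point (last G1): the path returns to the start — closed.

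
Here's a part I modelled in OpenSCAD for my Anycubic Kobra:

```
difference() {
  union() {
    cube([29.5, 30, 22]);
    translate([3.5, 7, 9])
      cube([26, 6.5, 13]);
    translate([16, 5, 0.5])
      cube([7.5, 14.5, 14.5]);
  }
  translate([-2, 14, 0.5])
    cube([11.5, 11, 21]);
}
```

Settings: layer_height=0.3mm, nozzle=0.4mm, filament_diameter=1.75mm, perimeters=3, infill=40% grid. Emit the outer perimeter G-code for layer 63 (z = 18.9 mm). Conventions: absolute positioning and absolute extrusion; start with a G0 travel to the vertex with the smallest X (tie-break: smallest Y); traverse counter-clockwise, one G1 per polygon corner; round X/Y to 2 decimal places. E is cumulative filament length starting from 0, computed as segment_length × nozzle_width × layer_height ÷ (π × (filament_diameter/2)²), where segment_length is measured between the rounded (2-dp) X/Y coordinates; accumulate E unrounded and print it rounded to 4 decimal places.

At z = 18.9 mm: the cube (footprint 29.5×30) is included at this height; the 26×6.5 cube at (3.5, 7) contributes its full rectangle; the cube at (16, 5) does not reach this height (z outside [0.5, 15]); Merging all regions: the 26×6.5 cube at (3.5, 7) lies entirely inside the 29.5×30 cube, so the union is just the 29.5×30 cube — 1 connected region; the cube at (-2, 14) is present — its section is the full 11.5×11 rectangle; Subtracting the remaining from the first: starting from that combined region, the 11.5×11 cube at (-2, 14) partially overlaps it — only the 104.50 mm² overlap (of its 126.50 mm²) is removed, clipping the outline — 1 connected region. The outline is a single polygon with 8 vertices. Extrusion per mm of travel: 0.4 × 0.3 / (π × 0.875²) = 0.049890. Accumulating E over each segment gives final E = 6.8848.

G0 X0.00 Y0.00 Z18.90
G1 X29.50 Y0.00 E1.4718
G1 X29.50 Y30.00 E2.9685
G1 X0.00 Y30.00 E4.4402
G1 X0.00 Y25.00 E4.6897
G1 X9.50 Y25.00 E5.1636
G1 X9.50 Y14.00 E5.7124
G1 X0.00 Y14.00 E6.1864
G1 X0.00 Y0.00 E6.8848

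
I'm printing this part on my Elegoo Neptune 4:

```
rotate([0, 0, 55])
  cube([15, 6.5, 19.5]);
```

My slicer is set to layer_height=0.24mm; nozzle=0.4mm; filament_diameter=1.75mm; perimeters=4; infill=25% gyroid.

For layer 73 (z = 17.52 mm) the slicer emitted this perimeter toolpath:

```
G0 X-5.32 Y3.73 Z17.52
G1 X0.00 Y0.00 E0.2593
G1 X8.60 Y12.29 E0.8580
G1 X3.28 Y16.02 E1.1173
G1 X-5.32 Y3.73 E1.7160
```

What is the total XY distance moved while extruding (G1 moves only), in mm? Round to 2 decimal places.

Sum the Euclidean lengths of each G1 segment: total = 42.99 mm.

42.99 mm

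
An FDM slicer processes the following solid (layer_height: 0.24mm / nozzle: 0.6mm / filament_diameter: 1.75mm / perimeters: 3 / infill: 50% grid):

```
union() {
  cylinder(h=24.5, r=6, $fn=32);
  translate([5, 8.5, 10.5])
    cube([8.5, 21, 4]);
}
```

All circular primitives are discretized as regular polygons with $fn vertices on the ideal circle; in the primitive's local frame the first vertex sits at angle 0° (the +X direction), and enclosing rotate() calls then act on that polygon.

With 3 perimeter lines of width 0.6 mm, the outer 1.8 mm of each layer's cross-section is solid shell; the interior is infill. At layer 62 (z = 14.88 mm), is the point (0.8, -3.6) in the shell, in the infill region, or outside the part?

At z = 14.88 mm: the r=6 cylinder gives a regular 32-gon of circumradius 6 (constant along its height); the cube at (5, 8.5) is absent (z outside [10.5, 14.5]); Merging all regions: only the r=6 cylinder is present, so the union is just that shape — 1 connected region. Overall, the cross-section is a single solid region. The nearest boundary edge runs (1.17, -5.88)→(2.30, -5.54); distance from the point to it = 2.29 mm. The point is inside the cross-section and 2.29 mm from the nearest boundary — more than the 1.8 mm shell width (3 × 0.6), so it's in the infill interior.

infill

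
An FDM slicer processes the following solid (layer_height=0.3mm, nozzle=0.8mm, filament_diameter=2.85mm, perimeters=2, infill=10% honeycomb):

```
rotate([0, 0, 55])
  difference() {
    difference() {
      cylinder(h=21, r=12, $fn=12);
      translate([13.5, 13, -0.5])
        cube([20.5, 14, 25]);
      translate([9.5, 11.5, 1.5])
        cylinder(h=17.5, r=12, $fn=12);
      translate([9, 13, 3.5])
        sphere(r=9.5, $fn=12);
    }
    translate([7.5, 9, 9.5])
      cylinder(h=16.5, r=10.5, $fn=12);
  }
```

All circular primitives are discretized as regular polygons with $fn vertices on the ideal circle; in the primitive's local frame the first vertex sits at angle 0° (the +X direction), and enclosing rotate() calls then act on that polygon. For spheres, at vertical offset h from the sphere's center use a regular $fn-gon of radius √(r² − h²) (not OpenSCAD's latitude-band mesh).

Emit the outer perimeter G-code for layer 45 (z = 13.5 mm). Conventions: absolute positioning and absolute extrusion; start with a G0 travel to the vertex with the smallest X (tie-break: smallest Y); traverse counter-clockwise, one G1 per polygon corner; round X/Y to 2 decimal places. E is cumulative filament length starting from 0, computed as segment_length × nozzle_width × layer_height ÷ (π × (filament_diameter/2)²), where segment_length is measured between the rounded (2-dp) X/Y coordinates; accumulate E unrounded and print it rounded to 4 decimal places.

G0 X-11.95 Y1.05 Z13.50
G1 X-10.88 Y-5.07 E0.2337
G1 X-6.88 Y-9.83 E0.4676
G1 X-1.05 Y-11.95 E0.7010
G1 X5.07 Y-10.88 E0.9348
G1 X9.83 Y-6.88 E1.1687
G1 X11.95 Y-1.05 E1.4021
G1 X10.88 Y5.07 E1.6358
G1 X7.09 Y9.58 E1.8574
G1 X5.53 Y5.28 E2.0295
G1 X1.37 Y1.79 E2.2338
G1 X-3.99 Y0.85 E2.4385
G1 X-9.09 Y2.70 E2.6426
G1 X-10.55 Y4.44 E2.7281
G1 X-10.70 Y4.49 E2.7340
G1 X-11.95 Y1.05 E2.8717

At z = 13.5 mm: the r=12 cylinder contributes a regular 12-gon of circumradius 12; the cube at (13.5, 13) (footprint 20.5×14) is included at this height; the cylinder at (9.5, 11.5): section is a regular 12-gon, circumradius r=12; the sphere at (9, 13) is absent (|z−center|=10.000 > r=9.5); After the difference (first − rest): starting from the r=12 cylinder, the 20.5×14 cube at (13.5, 13) misses the remaining region (no effect); the r=12 cylinder at (9.5, 11.5) partially overlaps it — only the 107.58 mm² overlap (of its 432.00 mm²) is removed, clipping the outline — 1 connected region; the r=10.5 cylinder at (7.5, 9) gives a regular 12-gon of circumradius 10.5 (constant along its height); After the difference (first − rest): starting from the result so far, the r=10.5 cylinder at (7.5, 9) partially overlaps it — only the 26.74 mm² overlap (of its 330.75 mm²) is removed, clipping the outline — 1 connected region; (rotated 55° about Z; rotation is an isometry so areas/perimeters/island counts are preserved). The outline is a single polygon with 15 vertices. Extrusion per mm of travel: 0.8 × 0.3 / (π × 1.425²) = 0.037621. Accumulating E over each segment gives final E = 2.8717.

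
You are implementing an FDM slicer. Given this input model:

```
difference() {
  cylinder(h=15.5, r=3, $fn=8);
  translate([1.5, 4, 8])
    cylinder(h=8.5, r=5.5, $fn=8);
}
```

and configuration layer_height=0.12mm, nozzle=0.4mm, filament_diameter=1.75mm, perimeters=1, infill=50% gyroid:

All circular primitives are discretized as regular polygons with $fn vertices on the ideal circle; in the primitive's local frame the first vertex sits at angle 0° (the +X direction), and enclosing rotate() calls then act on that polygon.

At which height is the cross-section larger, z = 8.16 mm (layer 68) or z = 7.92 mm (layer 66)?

Layer 68 (z = 8.16): the r=3 cylinder gives a regular 8-gon of circumradius 3 (constant along its height) (area = (8/2)·3.000²·sin(360°/8) = 25.46 mm²); the cylinder at (1.5, 4): section is a regular 8-gon, circumradius r=5.5 (area = (8/2)·5.500²·sin(360°/8) = 85.56 mm²); Subtracting the remaining from the first: starting from the r=3 cylinder (25.46 mm²), the r=5.5 cylinder at (1.5, 4) partially overlaps it — only the 16.76 mm² overlap (of its 85.56 mm²) is removed, clipping the outline — area = 8.69 mm². So its area = 8.69 mm². Layer 66 (z = 7.92): the cylinder: section is a regular 8-gon, circumradius r=3 (area = (8/2)·3.000²·sin(360°/8) = 25.46 mm²); the cylinder at (1.5, 4) is absent (z outside [8, 16.5]); Taking the first minus the rest: none of the subtracted shapes is present at this height, so the r=3 cylinder is unchanged — area = 25.46 mm². So its area = 25.46 mm². Layer 66 is larger (25.46 vs 8.69 mm²).

layer 66 (z = 7.92 mm)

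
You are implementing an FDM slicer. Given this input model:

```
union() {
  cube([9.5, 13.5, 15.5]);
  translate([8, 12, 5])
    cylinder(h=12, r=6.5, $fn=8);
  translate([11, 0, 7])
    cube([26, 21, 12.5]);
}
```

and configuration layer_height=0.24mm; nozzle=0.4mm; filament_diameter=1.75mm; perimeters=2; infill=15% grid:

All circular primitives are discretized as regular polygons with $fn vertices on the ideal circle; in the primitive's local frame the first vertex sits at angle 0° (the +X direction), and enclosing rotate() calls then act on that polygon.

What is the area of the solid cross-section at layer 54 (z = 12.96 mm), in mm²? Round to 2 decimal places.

At z = 12.96 mm: the 9.5×13.5 cube contributes its full rectangle (area 128.25 mm²); the r=6.5 cylinder at (8, 12) gives a regular 8-gon of circumradius 6.5 (constant along its height) (area = (8/2)·6.500²·sin(360°/8) = 119.50 mm²); the cube at (11, 0) (footprint 26×21) is included at this height (area 546.00 mm²); Combining (union): the regions partially overlap — summed areas 793.75 mm² minus the doubly-counted overlap 75.17 mm² gives 718.58 mm² — area = 718.58 mm². Overall, the cross-section is a single solid region. Net area = 718.58 mm².

718.58 mm²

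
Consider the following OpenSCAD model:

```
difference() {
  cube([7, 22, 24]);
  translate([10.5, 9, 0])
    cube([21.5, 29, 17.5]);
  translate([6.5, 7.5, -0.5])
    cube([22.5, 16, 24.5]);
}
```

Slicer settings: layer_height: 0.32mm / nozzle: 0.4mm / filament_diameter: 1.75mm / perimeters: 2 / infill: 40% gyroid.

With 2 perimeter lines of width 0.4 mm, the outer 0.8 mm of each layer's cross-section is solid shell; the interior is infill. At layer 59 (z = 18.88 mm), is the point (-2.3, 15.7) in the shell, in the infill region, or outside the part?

At z = 18.88 mm: the 7×22 cube contributes its full rectangle; the cube at (10.5, 9) is not intersected at this z (z outside [0, 17.5]); the 22.5×16 cube at (6.5, 7.5) contributes its full rectangle; Subtracting the remaining from the first: starting from the 7×22 cube, the 22.5×16 cube at (6.5, 7.5) partially overlaps it — only the 7.25 mm² overlap (of its 360.00 mm²) is removed, clipping the outline — 1 connected region. Overall, the cross-section is a single solid region. The nearest boundary edge runs (0.00, 0.00)→(0.00, 22.00); distance from the point to it = 2.30 mm. The point is not inside any of the regions above, so it lies outside the cross-section (2.30 mm from the nearest boundary).

outside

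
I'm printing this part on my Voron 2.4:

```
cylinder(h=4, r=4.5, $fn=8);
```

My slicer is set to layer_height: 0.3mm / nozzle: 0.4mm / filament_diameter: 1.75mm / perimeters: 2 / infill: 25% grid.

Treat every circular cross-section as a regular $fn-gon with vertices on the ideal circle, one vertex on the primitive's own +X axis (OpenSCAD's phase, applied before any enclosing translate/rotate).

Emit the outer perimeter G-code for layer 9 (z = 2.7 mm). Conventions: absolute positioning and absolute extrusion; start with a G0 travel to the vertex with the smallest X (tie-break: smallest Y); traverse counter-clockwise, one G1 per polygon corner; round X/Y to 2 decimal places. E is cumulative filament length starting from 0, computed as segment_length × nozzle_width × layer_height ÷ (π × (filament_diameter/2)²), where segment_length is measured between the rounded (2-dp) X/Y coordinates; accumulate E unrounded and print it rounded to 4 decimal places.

At z = 2.7 mm: the r=4.5 cylinder contributes a regular 8-gon of circumradius 4.5. The outline is a single polygon with 8 vertices. Extrusion per mm of travel: 0.4 × 0.3 / (π × 0.875²) = 0.049890. Accumulating E over each segment gives final E = 1.3742.

G0 X-4.50 Y0.00 Z2.70
G1 X-3.18 Y-3.18 E0.1718
G1 X0.00 Y-4.50 E0.3436
G1 X3.18 Y-3.18 E0.5153
G1 X4.50 Y0.00 E0.6871
G1 X3.18 Y3.18 E0.8589
G1 X0.00 Y4.50 E1.0307
G1 X-3.18 Y3.18 E1.2024
G1 X-4.50 Y0.00 E1.3742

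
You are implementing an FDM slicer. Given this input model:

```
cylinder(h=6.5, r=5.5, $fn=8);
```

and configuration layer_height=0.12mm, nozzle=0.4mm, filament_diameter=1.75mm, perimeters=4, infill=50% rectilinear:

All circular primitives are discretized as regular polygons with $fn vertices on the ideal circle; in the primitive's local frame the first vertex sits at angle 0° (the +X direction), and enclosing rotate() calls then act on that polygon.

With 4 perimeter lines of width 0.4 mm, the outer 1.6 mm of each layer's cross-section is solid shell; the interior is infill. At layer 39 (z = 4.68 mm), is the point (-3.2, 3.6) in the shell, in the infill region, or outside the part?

At z = 4.68 mm: the r=5.5 cylinder gives a regular 8-gon of circumradius 5.5 (constant along its height). Overall, the cross-section is a single solid region. The nearest boundary edge runs (0.00, 5.50)→(-3.89, 3.89); distance from the point to it = 0.53 mm. The point is inside the cross-section, 0.53 mm from the nearest boundary — within the 1.6 mm shell band (4 × 0.4).

shell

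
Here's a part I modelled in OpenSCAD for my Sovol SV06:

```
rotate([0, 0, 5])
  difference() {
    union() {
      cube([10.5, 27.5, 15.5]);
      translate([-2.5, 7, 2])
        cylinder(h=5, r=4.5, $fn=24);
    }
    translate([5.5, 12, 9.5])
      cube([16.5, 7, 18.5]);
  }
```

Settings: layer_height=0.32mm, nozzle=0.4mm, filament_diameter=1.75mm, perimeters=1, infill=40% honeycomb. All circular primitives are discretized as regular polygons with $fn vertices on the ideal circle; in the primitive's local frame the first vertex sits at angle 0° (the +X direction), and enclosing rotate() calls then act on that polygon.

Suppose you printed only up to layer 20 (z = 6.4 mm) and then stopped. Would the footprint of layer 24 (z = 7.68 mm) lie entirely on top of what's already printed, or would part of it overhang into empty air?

Compare the two slices. At z = 6.4: the cube (footprint 10.5×27.5) is included at this height (area 288.75 mm²); the r=4.5 cylinder at (-2.5, 7) contributes a regular 24-gon of circumradius 4.5 (area = (24/2)·4.500²·sin(360°/24) = 62.89 mm²); Taking the union: the regions partially overlap — summed areas 351.64 mm² minus the doubly-counted overlap 10.30 mm² gives 341.35 mm² — area = 341.35 mm²; the cube at (5.5, 12) does not reach this height (z outside [9.5, 28]); After the difference (first − rest): none of the subtracted shapes is present at this height, so that combined region is unchanged — area = 341.35 mm²; (rotated 5° about Z; rotation is an isometry so areas/perimeters/island counts are preserved). At z = 7.68: the 10.5×27.5 cube contributes its full rectangle (area 288.75 mm²); the cylinder at (-2.5, 7) does not reach this height (z outside [2, 7]); Combining (union): only the 10.5×27.5 cube is present, so the union is just that shape — area = 288.75 mm²; the cube at (5.5, 12) is not intersected at this z (z outside [9.5, 28]); Taking the first minus the rest: none of the subtracted shapes is present at this height, so that combined region is unchanged — area = 288.75 mm²; (whole slice rotated 5° about Z — lengths, areas and connectivity unchanged). Checking containment: the cross-section at z = 7.68 is a subset of the cross-section at z = 6.4.

entirely on top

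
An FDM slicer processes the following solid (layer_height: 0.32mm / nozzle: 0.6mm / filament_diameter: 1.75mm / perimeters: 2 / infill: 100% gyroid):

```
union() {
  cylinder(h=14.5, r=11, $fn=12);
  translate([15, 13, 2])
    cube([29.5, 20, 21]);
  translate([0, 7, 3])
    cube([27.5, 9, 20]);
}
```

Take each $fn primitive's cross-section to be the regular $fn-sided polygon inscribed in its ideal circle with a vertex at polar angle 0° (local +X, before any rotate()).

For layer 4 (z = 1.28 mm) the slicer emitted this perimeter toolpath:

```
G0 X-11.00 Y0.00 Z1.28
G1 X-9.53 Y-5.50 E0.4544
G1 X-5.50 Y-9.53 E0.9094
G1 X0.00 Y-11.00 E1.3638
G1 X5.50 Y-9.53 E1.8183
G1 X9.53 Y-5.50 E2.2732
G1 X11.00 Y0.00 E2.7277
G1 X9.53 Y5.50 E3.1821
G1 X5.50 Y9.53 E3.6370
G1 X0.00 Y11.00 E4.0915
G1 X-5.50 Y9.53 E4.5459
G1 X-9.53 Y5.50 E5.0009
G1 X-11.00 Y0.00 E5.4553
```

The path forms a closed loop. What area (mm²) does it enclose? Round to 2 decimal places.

363.14 mm²

Apply the shoelace formula to the sequence of (X, Y) vertices; enclosed area = 363.14 mm².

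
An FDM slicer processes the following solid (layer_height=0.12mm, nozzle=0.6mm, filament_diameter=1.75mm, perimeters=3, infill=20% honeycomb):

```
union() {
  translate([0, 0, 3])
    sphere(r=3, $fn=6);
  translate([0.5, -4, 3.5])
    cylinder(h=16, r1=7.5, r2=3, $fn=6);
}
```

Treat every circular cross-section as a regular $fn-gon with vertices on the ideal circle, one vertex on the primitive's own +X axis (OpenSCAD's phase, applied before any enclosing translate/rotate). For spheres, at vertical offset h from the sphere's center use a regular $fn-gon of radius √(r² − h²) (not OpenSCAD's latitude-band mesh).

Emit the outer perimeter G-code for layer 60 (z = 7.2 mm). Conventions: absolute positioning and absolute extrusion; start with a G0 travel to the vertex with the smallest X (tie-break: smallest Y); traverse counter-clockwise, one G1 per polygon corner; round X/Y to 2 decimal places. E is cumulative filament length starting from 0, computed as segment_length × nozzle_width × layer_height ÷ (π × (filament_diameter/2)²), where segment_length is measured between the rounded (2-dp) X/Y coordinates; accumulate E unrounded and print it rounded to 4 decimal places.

G0 X-5.96 Y-4.00 Z7.20
G1 X-2.73 Y-9.59 E0.1933
G1 X3.73 Y-9.59 E0.3866
G1 X6.96 Y-4.00 E0.5799
G1 X3.73 Y1.59 E0.7731
G1 X-2.73 Y1.59 E0.9665
G1 X-5.96 Y-4.00 E1.1598

At z = 7.2 mm: the sphere is absent (|z−center|=4.200 > r=3); the cone at (0.5, -4) contributes a regular 6-gon of circumradius 6.459 (interpolated between r1=7.5 and r2=3 at t=0.231); Combining (union): only the cone at (0.5, -4) is present, so the union is just that shape — 1 connected region. The outline is a single polygon with 6 vertices. Extrusion per mm of travel: 0.6 × 0.12 / (π × 0.875²) = 0.029934. Accumulating E over each segment gives final E = 1.1598.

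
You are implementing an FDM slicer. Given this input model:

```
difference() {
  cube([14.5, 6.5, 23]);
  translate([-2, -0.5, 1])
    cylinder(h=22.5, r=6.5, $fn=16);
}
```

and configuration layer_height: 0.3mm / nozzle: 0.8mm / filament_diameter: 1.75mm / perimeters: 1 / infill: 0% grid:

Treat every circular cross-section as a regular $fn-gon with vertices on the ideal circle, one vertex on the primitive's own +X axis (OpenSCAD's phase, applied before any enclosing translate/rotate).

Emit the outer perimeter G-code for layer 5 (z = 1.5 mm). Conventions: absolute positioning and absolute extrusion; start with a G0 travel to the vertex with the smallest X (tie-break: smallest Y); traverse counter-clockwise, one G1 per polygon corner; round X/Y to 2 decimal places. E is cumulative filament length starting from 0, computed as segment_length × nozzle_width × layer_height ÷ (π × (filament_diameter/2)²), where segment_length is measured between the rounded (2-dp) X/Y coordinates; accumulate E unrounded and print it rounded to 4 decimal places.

At z = 1.5 mm: the cube (footprint 14.5×6.5) is included at this height; the cylinder at (-2, -0.5): section is a regular 16-gon, circumradius r=6.5; Subtracting the remaining from the first: starting from the 14.5×6.5 cube, the r=6.5 cylinder at (-2, -0.5) partially overlaps it — only the 17.51 mm² overlap (of its 129.35 mm²) is removed, clipping the outline — 1 connected region. The outline is a single polygon with 8 vertices. Extrusion per mm of travel: 0.8 × 0.3 / (π × 0.875²) = 0.099780. Accumulating E over each segment gives final E = 3.9515.

G0 X0.00 Y5.60 Z1.50
G1 X0.49 Y5.51 E0.0497
G1 X2.60 Y4.10 E0.3029
G1 X4.01 Y1.99 E0.5561
G1 X4.40 Y0.00 E0.7585
G1 X14.50 Y0.00 E1.7663
G1 X14.50 Y6.50 E2.4148
G1 X0.00 Y6.50 E3.8617
G1 X0.00 Y5.60 E3.9515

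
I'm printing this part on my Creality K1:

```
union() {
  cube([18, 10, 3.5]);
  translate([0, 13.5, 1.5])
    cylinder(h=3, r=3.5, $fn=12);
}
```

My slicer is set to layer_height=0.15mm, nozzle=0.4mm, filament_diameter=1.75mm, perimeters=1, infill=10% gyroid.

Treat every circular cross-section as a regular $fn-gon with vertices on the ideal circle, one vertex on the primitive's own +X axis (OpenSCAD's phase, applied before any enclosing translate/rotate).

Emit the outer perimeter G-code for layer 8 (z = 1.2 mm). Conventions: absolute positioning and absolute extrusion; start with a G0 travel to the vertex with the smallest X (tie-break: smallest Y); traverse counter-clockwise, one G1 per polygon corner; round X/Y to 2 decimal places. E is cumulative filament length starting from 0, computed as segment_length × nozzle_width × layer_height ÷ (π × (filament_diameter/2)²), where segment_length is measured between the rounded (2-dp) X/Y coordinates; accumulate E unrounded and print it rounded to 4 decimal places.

G0 X0.00 Y0.00 Z1.20
G1 X18.00 Y0.00 E0.4490
G1 X18.00 Y10.00 E0.6985
G1 X0.00 Y10.00 E1.1475
G1 X0.00 Y0.00 E1.3969

At z = 1.2 mm: the 18×10 cube contributes its full rectangle; the cylinder at (0, 13.5) does not reach this height (z outside [1.5, 4.5]); Merging all regions: only the 18×10 cube is present, so the union is just that shape — 1 connected region. The outline is a single polygon with 4 vertices. Extrusion per mm of travel: 0.4 × 0.15 / (π × 0.875²) = 0.024945. Accumulating E over each segment gives final E = 1.3969.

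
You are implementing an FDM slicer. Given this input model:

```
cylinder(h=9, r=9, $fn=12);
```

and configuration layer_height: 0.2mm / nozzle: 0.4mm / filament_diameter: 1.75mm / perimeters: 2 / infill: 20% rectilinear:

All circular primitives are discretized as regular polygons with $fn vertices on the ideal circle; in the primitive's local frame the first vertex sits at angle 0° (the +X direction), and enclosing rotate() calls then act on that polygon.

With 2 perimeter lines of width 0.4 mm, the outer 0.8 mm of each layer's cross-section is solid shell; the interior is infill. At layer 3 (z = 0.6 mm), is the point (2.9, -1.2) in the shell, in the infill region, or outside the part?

At z = 0.6 mm: the r=9 cylinder gives a regular 12-gon of circumradius 9 (constant along its height). Overall, the cross-section is a single solid region. The nearest boundary edge runs (7.79, -4.50)→(9.00, 0.00); distance from the point to it = 5.58 mm. The point is inside the cross-section and 5.58 mm from the nearest boundary — more than the 0.8 mm shell width (2 × 0.4), so it's in the infill interior.

infill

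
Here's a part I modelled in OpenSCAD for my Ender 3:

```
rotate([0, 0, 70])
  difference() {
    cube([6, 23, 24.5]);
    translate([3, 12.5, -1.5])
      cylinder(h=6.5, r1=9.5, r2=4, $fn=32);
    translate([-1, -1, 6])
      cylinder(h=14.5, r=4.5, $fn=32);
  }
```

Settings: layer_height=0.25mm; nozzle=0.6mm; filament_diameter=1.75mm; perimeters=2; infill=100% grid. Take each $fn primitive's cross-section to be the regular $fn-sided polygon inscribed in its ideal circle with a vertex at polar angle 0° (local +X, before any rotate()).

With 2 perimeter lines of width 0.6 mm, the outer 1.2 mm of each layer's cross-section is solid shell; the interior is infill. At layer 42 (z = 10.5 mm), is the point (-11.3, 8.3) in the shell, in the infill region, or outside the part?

infill

At z = 10.5 mm: the cube is present — its section is the full 6×23 rectangle; the cone at (3, 12.5) is not intersected at this z (z outside [-1.5, 5]); the r=4.5 cylinder at (-1, -1) gives a regular 32-gon of circumradius 4.5 (constant along its height); Subtracting the remaining from the first: starting from the 6×23 cube, the r=4.5 cylinder at (-1, -1) partially overlaps it — only the 7.90 mm² overlap (of its 63.21 mm²) is removed, clipping the outline — 1 connected region; (whole slice rotated 70° about Z — lengths, areas and connectivity unchanged). Overall, the cross-section is a single solid region. Undo the 70° rotation: the query point maps to (3.935, 13.457) in the un-rotated model frame. The nearest boundary edge runs (6.00, 23.00)→(6.00, 0.00); distance from the point to it = 2.07 mm. The point is inside the cross-section and 2.07 mm from the nearest boundary — more than the 1.2 mm shell width (2 × 0.6), so it's in the infill interior.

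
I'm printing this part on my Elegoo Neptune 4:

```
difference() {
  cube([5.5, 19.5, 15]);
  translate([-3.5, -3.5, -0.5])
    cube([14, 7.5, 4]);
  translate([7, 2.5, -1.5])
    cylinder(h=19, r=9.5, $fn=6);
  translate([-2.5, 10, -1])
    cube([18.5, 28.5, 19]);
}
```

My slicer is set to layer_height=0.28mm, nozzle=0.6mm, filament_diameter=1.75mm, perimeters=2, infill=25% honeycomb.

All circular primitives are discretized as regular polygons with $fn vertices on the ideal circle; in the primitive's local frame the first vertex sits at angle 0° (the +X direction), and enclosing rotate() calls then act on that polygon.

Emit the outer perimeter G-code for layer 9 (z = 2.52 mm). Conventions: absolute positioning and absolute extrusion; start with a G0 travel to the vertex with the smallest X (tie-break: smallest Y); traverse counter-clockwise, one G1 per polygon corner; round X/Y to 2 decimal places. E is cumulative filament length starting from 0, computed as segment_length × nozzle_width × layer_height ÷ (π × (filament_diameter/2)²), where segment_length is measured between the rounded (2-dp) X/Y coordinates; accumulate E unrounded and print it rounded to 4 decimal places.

At z = 2.52 mm: the cube is present — its section is the full 5.5×19.5 rectangle; the cube at (-3.5, -3.5) (footprint 14×7.5) is included at this height; the r=9.5 cylinder at (7, 2.5) gives a regular 6-gon of circumradius 9.5 (constant along its height); the 18.5×28.5 cube at (-2.5, 10) contributes its full rectangle; Subtracting the remaining from the first: starting from the 5.5×19.5 cube, the 14×7.5 cube at (-3.5, -3.5) partially overlaps it — only the 22.00 mm² overlap (of its 105.00 mm²) is removed, clipping the outline; the r=9.5 cylinder at (7, 2.5) partially overlaps it — only the 32.62 mm² overlap (of its 234.48 mm²) is removed, clipping the outline; the 18.5×28.5 cube at (-2.5, 10) partially overlaps it — only the 49.73 mm² overlap (of its 527.25 mm²) is removed, clipping the outline — 1 connected region. The outline is a single polygon with 3 vertices. Extrusion per mm of travel: 0.6 × 0.28 / (π × 0.875²) = 0.069846. Accumulating E over each segment gives final E = 0.6049.

G0 X0.00 Y6.83 Z2.52
G1 X1.83 Y10.00 E0.2557
G1 X0.00 Y10.00 E0.3835
G1 X0.00 Y6.83 E0.6049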